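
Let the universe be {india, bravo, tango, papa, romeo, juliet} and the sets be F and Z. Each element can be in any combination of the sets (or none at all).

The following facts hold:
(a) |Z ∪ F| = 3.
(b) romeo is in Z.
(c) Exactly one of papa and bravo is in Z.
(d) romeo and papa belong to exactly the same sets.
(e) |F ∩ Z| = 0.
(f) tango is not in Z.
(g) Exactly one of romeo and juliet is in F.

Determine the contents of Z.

Z = {papa, romeo}

From (b): romeo ∈ Z.
From (f): tango ∉ Z.
(d): papa matches romeo: papa ∈ Z.
(c) (exactly one): bravo ∉ Z.
Suppose india ∈ Z: no assignment then satisfies all the clues, so india ∉ Z.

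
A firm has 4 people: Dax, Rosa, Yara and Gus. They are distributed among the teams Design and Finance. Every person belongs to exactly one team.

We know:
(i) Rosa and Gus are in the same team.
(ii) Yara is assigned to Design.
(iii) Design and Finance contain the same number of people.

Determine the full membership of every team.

Design = {Dax, Yara}; Finance = {Gus, Rosa}

From (ii): Yara ∈ Design.
Suppose Dax ∉ Design: no assignment then satisfies all the clues, so Dax ∈ Design.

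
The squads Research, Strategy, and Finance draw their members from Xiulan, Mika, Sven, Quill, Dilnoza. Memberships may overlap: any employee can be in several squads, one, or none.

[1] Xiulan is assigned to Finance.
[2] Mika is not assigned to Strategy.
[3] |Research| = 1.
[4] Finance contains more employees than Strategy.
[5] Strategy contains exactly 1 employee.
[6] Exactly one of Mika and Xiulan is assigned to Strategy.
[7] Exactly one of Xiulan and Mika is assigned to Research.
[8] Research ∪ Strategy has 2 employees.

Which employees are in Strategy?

Strategy = {Xiulan}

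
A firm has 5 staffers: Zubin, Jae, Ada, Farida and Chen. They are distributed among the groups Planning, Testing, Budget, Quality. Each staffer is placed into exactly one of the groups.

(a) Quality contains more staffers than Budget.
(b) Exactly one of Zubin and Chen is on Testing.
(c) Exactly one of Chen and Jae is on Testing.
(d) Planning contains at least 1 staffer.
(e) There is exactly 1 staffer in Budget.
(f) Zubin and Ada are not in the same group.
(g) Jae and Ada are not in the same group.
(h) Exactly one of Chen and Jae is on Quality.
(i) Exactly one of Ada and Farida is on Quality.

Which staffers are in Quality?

Quality = {Farida, Jae}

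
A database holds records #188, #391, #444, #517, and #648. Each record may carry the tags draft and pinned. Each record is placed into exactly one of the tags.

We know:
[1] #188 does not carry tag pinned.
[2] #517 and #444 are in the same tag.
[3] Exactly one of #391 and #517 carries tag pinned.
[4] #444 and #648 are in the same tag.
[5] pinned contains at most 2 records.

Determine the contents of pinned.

pinned = {#391}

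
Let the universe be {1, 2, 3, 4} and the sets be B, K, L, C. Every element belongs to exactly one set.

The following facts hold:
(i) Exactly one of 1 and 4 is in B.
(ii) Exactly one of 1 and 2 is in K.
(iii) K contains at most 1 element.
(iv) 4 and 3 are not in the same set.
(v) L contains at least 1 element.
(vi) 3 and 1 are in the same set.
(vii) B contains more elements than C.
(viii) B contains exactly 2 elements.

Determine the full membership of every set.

B = {1, 3}; K = {2}; L = {4}; C = {}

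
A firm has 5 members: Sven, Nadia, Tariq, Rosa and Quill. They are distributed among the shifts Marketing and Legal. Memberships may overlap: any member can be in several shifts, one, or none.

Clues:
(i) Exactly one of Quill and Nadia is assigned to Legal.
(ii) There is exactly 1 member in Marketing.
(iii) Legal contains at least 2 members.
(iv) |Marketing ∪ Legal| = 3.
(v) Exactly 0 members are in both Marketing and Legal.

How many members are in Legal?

2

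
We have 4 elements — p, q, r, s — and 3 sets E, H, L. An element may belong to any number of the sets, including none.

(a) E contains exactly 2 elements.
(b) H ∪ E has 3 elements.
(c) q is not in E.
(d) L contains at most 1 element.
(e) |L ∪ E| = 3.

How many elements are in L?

1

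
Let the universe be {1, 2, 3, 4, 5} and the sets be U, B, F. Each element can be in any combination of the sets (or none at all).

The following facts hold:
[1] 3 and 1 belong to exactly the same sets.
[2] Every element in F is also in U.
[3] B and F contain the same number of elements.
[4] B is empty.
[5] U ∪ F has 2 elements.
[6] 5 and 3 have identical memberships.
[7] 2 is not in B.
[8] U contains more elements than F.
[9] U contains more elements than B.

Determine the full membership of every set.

U = {2, 4}; B = {}; F = {}

From (7): 2 ∉ B.
(4): B already has 0, so the rest are out.
Suppose 1 ∈ U: no assignment then satisfies all the clues, so 1 ∉ U.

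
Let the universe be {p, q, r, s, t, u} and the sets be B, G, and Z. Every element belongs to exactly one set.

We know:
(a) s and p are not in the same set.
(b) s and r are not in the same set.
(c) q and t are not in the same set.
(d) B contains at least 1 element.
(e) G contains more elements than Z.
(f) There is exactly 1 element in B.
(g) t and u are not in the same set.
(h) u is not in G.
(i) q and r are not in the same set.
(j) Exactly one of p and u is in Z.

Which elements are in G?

G = {p, r, t}

From (h): u ∉ G.
Suppose p ∉ G: no assignment then satisfies all the clues, so p ∈ G.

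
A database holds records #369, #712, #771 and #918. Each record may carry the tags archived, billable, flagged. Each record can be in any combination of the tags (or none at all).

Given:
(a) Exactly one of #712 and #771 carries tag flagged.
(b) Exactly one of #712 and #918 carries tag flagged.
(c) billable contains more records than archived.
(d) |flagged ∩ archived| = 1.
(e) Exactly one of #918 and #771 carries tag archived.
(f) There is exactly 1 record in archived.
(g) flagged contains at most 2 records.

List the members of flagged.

flagged = {#771, #918}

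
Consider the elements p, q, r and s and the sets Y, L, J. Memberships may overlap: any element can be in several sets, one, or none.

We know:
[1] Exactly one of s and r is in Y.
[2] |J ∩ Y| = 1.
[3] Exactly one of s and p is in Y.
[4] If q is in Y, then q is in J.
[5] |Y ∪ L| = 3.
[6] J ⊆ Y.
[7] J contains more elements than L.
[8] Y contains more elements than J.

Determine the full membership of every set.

Y = {p, q, r}; L = {}; J = {q}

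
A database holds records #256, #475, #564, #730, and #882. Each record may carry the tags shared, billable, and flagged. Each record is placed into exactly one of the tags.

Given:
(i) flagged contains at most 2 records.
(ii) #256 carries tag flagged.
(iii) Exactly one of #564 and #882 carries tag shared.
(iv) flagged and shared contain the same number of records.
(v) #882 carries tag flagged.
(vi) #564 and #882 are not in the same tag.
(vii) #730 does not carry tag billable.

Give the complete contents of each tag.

From (ii): #256 ∈ flagged.
From (v): #882 ∈ flagged.
From (vii): #730 ∉ billable.
(i): flagged already has 2, so the rest are out.
(iii) (exactly one): #564 ∈ shared.
Only one tag left: #730 ∈ shared.
Suppose #475 ∈ shared: no assignment then satisfies all the clues, so #475 ∉ shared.

shared = {#564, #730}; billable = {#475}; flagged = {#256, #882}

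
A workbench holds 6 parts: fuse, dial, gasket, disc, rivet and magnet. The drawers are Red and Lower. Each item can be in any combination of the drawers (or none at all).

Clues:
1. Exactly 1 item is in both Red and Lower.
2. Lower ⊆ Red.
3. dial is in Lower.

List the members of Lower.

Lower = {dial}

From (3): dial ∈ Lower.
(2) with dial ∈ Lower: dial ∈ Red.
Suppose fuse ∈ Lower: no assignment then satisfies all the clues, so fuse ∉ Lower.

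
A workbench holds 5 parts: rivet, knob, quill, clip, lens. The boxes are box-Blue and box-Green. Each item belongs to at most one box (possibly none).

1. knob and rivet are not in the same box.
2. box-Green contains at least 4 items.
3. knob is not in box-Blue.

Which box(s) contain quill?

From (3): knob ∉ box-Blue.
Suppose quill ∈ box-Blue: no assignment then satisfies all the clues, so quill ∉ box-Blue.

quill: box-Green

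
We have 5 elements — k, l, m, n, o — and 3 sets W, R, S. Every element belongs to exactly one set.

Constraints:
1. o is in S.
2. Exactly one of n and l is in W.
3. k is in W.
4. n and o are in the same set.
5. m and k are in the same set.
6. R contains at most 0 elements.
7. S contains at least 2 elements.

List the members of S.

From (1): o ∈ S.
From (3): k ∈ W.
(4): n matches o: n ∉ W.
(4): n matches o: n ∉ R.
(4): n matches o: n ∈ S.
(5): m matches k: m ∈ W.
(6): R already has 0, so the rest are out.
(2) (exactly one): l ∈ W.

S = {n, o}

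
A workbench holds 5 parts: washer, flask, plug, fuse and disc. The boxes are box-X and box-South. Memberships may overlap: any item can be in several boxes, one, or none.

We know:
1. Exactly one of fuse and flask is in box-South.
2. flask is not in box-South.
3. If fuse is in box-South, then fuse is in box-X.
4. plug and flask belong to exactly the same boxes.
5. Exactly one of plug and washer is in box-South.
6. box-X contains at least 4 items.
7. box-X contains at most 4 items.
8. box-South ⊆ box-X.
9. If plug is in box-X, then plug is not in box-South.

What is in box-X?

box-X = {flask, fuse, plug, washer}

From (2): flask ∉ box-South.
(1) (exactly one): fuse ∈ box-South.
(3): fuse ∈ box-X.
(4): plug matches flask: plug ∉ box-South.
(5) (exactly one): washer ∈ box-South.
(8) with washer ∈ box-South: washer ∈ box-X.
Suppose flask ∉ box-X: no assignment then satisfies all the clues, so flask ∈ box-X.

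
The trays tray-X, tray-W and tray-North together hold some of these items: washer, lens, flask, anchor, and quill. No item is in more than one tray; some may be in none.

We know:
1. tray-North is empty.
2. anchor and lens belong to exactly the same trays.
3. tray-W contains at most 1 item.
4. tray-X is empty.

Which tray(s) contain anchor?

anchor: none

(1): tray-North already has 0, so the rest are out.
(4): tray-X already has 0, so the rest are out.
Suppose anchor ∈ tray-W: no assignment then satisfies all the clues, so anchor ∉ tray-W.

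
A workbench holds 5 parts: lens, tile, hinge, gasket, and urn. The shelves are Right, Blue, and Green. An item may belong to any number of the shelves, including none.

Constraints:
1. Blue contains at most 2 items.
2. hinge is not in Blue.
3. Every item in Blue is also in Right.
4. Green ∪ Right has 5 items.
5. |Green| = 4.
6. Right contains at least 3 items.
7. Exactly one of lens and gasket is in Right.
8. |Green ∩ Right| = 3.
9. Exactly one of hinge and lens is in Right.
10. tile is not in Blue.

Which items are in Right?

From (2): hinge ∉ Blue.
From (10): tile ∉ Blue.
Suppose lens ∈ Right: no assignment then satisfies all the clues, so lens ∉ Right.

Right = {gasket, hinge, tile, urn}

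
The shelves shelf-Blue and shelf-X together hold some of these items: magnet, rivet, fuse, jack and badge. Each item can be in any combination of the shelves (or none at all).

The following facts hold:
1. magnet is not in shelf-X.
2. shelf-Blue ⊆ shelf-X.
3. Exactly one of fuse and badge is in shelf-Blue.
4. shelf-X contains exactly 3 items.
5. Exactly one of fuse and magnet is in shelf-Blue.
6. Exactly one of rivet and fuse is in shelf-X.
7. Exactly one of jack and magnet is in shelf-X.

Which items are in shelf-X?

From (1): magnet ∉ shelf-X.
(2) contrapositive: magnet ∉ shelf-Blue.
(5) (exactly one): fuse ∈ shelf-Blue.
(7) (exactly one): jack ∈ shelf-X.
(2) with fuse ∈ shelf-Blue: fuse ∈ shelf-X.
(3) (exactly one): badge ∉ shelf-Blue.
(6) (exactly one): rivet ∉ shelf-X.
(2) contrapositive: rivet ∉ shelf-Blue.
(4): only 3 candidates remain for shelf-X, so all are in.

shelf-X = {badge, fuse, jack}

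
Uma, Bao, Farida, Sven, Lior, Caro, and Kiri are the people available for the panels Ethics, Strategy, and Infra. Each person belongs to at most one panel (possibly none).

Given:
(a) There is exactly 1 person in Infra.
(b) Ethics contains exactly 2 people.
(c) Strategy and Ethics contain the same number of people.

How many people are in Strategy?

2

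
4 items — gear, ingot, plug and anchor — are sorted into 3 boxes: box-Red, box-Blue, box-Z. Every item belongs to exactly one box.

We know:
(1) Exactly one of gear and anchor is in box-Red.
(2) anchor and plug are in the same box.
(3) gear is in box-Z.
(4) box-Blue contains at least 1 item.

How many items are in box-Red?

2

From (3): gear ∈ box-Z.
(1) (exactly one): anchor ∈ box-Red.
(2): plug matches anchor: plug ∈ box-Red.
(4): only 1 candidates remain for box-Blue, so all are in.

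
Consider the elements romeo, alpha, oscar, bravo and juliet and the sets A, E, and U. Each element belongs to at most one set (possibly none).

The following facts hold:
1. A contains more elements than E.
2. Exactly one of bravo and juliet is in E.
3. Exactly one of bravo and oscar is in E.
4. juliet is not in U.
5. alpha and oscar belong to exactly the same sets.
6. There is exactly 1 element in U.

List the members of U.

U = {romeo}

From (4): juliet ∉ U.
Suppose romeo ∉ U: no assignment then satisfies all the clues, so romeo ∈ U.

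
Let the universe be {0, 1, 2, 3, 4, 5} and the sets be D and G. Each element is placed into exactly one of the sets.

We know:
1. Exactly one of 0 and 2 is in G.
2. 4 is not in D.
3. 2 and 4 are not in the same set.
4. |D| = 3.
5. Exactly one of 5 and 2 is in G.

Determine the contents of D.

D = {1, 2, 3}

From (2): 4 ∉ D.
Only one set left: 4 ∈ G.
(3): 2 ∉ G.
(5) (exactly one): 5 ∈ G.
Only one set left: 2 ∈ D.
(1) (exactly one): 0 ∈ G.
(4): only 3 candidates remain for D, so all are in.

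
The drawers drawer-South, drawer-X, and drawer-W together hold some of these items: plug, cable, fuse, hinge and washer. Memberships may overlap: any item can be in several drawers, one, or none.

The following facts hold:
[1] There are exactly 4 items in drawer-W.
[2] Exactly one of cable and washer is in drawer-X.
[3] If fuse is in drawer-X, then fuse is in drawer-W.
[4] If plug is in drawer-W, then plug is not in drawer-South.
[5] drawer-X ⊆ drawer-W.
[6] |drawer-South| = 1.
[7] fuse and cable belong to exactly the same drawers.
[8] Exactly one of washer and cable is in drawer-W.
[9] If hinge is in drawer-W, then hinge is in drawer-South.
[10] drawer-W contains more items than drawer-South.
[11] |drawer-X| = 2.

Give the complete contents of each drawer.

drawer-South = {hinge}; drawer-X = {cable, fuse}; drawer-W = {cable, fuse, hinge, plug}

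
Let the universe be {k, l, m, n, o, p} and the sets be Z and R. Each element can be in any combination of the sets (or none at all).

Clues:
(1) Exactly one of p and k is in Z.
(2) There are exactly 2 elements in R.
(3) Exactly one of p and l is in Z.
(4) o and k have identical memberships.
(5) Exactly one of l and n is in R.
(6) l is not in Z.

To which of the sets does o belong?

From (6): l ∉ Z.
(3) (exactly one): p ∈ Z.
(1) (exactly one): k ∉ Z.
(4): o matches k: o ∉ Z.
Suppose o ∈ R: no assignment then satisfies all the clues, so o ∉ R.

o: none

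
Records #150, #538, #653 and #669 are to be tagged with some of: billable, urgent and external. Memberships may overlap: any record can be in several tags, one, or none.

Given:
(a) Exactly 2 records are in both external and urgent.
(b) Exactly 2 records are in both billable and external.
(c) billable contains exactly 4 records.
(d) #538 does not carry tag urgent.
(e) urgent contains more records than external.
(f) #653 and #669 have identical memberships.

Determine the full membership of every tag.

billable = {#150, #538, #653, #669}; urgent = {#150, #653, #669}; external = {#653, #669}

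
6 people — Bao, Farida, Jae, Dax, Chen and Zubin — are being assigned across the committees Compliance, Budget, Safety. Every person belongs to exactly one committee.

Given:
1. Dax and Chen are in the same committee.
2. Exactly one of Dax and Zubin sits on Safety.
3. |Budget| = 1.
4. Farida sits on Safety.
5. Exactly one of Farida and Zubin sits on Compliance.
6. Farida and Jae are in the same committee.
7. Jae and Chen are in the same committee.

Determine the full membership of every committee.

Compliance = {Zubin}; Budget = {Bao}; Safety = {Chen, Dax, Farida, Jae}

From (4): Farida ∈ Safety.
(5) (exactly one): Zubin ∈ Compliance.
(6): Jae matches Farida: Jae ∉ Compliance.
(6): Jae matches Farida: Jae ∉ Budget.
(6): Jae matches Farida: Jae ∈ Safety.
(7): Chen matches Jae: Chen ∉ Compliance.
(7): Chen matches Jae: Chen ∉ Budget.
(7): Chen matches Jae: Chen ∈ Safety.
(1): Dax matches Chen: Dax ∉ Compliance.
(1): Dax matches Chen: Dax ∉ Budget.
(1): Dax matches Chen: Dax ∈ Safety.
(3): only 1 candidates remain for Budget, so all are in.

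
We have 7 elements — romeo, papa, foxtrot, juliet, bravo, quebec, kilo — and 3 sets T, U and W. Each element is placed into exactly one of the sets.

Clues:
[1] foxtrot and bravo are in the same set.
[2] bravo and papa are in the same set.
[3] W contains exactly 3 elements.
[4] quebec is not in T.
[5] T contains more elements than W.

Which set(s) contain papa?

From (4): quebec ∉ T.
Suppose papa ∉ T: no assignment then satisfies all the clues, so papa ∈ T.

papa: T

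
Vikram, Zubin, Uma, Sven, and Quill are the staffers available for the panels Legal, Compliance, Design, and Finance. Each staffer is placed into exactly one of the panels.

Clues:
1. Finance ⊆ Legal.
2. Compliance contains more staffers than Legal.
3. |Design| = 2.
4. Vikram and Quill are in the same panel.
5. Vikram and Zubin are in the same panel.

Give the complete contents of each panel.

Legal = {}; Compliance = {Quill, Vikram, Zubin}; Design = {Sven, Uma}; Finance = {}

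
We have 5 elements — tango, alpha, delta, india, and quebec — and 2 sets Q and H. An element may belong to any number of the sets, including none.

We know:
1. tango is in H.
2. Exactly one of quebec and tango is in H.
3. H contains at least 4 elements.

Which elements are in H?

From (1): tango ∈ H.
(2) (exactly one): quebec ∉ H.
(3): only 4 candidates remain for H, so all are in.

H = {alpha, delta, india, tango}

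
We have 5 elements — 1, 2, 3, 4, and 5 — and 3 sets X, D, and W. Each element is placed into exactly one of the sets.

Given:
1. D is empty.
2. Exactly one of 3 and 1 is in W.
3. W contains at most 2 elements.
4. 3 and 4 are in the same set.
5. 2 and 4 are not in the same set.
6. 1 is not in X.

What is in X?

From (6): 1 ∉ X.
(1): D already has 0, so the rest are out.
Only one set left: 1 ∈ W.
(2) (exactly one): 3 ∉ W.
(4): 4 matches 3: 4 ∉ W.
Only one set left: 3 ∈ X.
Only one set left: 4 ∈ X.
(5): 2 ∉ X.
Only one set left: 2 ∈ W.
(3): W already has 2, so the rest are out.
Only one set left: 5 ∈ X.

X = {3, 4, 5}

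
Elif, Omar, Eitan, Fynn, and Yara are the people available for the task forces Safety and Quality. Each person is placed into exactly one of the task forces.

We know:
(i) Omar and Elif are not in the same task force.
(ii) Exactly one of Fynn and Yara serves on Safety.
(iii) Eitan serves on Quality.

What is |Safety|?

2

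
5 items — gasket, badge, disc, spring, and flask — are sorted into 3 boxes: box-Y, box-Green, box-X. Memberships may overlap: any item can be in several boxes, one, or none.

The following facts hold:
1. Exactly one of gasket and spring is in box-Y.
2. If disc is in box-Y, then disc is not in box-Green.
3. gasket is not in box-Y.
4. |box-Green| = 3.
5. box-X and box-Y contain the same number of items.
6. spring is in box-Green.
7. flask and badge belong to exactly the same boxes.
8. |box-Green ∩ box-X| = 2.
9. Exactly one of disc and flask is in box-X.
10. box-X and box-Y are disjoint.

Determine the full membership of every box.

box-Y = {disc, spring}; box-Green = {badge, flask, spring}; box-X = {badge, flask}

From (3): gasket ∉ box-Y.
From (6): spring ∈ box-Green.
(1) (exactly one): spring ∈ box-Y.
(10) (disjoint): spring ∉ box-X.
Suppose gasket ∈ box-Green: no assignment then satisfies all the clues, so gasket ∉ box-Green.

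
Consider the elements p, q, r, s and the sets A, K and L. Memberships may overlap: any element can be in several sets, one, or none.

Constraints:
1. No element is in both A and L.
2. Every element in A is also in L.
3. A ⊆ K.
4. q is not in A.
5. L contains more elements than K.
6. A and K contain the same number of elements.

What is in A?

A = {}

From (4): q ∉ A.
Suppose p ∈ A: no assignment then satisfies all the clues, so p ∉ A.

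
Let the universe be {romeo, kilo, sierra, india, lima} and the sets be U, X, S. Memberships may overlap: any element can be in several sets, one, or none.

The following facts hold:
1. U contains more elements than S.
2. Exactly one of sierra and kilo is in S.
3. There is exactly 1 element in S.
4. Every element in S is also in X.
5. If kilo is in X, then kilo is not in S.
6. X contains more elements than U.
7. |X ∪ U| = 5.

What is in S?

S = {sierra}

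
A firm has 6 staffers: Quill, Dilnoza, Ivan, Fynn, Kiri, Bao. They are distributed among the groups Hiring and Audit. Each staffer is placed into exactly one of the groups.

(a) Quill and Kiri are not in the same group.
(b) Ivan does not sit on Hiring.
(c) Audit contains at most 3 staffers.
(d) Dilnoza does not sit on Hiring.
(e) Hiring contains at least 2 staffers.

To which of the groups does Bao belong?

From (b): Ivan ∉ Hiring.
From (d): Dilnoza ∉ Hiring.
Only one group left: Dilnoza ∈ Audit.
Only one group left: Ivan ∈ Audit.
Suppose Bao ∉ Hiring: no assignment then satisfies all the clues, so Bao ∈ Hiring.

Bao: Hiring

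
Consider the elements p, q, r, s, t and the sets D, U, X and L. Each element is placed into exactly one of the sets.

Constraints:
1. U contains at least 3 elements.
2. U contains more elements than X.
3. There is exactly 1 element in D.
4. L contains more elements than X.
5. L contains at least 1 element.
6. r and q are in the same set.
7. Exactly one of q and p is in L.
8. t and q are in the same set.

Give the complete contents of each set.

D = {s}; U = {q, r, t}; X = {}; L = {p}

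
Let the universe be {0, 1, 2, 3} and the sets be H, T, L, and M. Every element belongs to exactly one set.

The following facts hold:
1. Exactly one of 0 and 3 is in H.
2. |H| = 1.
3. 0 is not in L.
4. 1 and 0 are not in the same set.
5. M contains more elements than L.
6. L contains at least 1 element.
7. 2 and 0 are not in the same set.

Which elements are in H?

H = {0}

From (3): 0 ∉ L.
Suppose 0 ∉ H: no assignment then satisfies all the clues, so 0 ∈ H.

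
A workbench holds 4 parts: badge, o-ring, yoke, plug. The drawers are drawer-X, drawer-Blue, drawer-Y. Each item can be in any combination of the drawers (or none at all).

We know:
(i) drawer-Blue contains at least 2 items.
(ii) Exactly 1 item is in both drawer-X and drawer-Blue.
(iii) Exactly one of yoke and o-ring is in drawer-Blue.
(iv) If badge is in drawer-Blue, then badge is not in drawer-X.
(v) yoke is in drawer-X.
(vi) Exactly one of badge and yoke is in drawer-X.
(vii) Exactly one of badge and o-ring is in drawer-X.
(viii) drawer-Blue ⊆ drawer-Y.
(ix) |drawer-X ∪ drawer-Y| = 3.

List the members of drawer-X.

drawer-X = {o-ring, yoke}

From (v): yoke ∈ drawer-X.
(vi) (exactly one): badge ∉ drawer-X.
(vii) (exactly one): o-ring ∈ drawer-X.
Suppose plug ∈ drawer-X: no assignment then satisfies all the clues, so plug ∉ drawer-X.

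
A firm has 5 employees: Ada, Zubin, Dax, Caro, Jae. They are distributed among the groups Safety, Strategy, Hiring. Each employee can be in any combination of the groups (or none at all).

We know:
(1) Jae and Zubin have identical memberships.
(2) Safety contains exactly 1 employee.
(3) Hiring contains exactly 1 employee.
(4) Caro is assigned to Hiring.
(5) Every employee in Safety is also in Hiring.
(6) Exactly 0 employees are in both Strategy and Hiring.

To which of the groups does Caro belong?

Caro: Hiring, Safety

From (4): Caro ∈ Hiring.
(3): Hiring already has 1, so the rest are out.
(5) contrapositive: Ada ∉ Safety.
(5) contrapositive: Zubin ∉ Safety.
(5) contrapositive: Dax ∉ Safety.
(5) contrapositive: Jae ∉ Safety.
(2): only 1 candidates remain for Safety, so all are in.
Suppose Caro ∈ Strategy: no assignment then satisfies all the clues, so Caro ∉ Strategy.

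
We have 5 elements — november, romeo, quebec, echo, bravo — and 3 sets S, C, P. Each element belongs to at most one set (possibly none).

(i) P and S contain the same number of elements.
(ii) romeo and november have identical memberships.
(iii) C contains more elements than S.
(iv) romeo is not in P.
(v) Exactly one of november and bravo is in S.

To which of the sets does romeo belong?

romeo: C

From (iv): romeo ∉ P.
(ii): november matches romeo: november ∉ P.
Suppose romeo ∈ S: no assignment then satisfies all the clues, so romeo ∉ S.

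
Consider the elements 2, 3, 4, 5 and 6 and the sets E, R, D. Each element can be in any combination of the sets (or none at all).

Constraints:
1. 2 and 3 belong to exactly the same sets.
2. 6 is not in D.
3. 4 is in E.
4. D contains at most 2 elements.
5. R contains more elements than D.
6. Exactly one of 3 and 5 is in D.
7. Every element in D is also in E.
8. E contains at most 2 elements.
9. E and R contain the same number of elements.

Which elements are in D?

D = {5}

From (2): 6 ∉ D.
From (3): 4 ∈ E.
Suppose 2 ∈ D: no assignment then satisfies all the clues, so 2 ∉ D.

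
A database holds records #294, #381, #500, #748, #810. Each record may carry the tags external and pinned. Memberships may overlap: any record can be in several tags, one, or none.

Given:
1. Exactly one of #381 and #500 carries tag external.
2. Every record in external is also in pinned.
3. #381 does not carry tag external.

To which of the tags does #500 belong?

From (3): #381 ∉ external.
(1) (exactly one): #500 ∈ external.
(2) with #500 ∈ external: #500 ∈ pinned.

#500: external, pinned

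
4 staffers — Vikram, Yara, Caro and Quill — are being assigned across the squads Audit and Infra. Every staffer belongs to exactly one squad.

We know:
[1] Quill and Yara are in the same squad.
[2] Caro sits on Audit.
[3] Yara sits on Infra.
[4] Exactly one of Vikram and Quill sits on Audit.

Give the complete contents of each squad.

From (2): Caro ∈ Audit.
From (3): Yara ∈ Infra.
(1): Quill matches Yara: Quill ∉ Audit.
(1): Quill matches Yara: Quill ∈ Infra.
(4) (exactly one): Vikram ∈ Audit.

Audit = {Caro, Vikram}; Infra = {Quill, Yara}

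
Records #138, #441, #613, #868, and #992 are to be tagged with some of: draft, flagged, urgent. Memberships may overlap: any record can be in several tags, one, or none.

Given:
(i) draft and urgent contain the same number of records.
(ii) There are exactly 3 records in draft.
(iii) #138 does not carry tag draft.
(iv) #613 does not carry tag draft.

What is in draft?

From (iii): #138 ∉ draft.
From (iv): #613 ∉ draft.
(ii): only 3 candidates remain for draft, so all are in.

draft = {#441, #868, #992}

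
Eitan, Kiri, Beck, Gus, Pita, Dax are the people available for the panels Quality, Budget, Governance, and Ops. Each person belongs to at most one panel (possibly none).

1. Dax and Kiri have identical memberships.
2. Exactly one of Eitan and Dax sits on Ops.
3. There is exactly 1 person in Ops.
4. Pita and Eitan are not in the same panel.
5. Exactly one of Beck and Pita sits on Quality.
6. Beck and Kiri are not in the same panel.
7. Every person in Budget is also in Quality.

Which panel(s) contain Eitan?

Eitan: Ops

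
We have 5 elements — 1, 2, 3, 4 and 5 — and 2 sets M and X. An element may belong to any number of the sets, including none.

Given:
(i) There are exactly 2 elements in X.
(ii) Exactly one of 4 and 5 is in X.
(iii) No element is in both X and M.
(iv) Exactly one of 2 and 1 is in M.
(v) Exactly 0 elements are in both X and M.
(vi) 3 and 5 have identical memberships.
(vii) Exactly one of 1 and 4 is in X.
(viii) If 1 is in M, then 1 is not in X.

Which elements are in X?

X = {2, 4}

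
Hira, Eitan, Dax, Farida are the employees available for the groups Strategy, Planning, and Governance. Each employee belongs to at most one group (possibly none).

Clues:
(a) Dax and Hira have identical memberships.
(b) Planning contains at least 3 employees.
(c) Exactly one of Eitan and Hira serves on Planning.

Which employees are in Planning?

Planning = {Dax, Farida, Hira}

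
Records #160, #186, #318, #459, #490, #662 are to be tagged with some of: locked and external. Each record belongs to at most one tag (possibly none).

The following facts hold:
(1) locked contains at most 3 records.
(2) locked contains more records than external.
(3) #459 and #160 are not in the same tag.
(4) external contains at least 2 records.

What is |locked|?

3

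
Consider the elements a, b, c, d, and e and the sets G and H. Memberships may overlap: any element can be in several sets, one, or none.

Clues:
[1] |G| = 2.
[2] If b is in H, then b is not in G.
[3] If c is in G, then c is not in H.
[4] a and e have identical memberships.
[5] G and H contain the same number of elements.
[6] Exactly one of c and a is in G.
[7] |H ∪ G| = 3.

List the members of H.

H = {b, d}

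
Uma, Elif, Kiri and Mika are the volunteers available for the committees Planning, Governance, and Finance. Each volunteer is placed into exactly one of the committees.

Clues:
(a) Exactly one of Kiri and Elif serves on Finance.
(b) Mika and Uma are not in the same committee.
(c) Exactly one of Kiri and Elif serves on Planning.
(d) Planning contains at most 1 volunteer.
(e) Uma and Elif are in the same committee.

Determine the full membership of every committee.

Planning = {Kiri}; Governance = {Mika}; Finance = {Elif, Uma}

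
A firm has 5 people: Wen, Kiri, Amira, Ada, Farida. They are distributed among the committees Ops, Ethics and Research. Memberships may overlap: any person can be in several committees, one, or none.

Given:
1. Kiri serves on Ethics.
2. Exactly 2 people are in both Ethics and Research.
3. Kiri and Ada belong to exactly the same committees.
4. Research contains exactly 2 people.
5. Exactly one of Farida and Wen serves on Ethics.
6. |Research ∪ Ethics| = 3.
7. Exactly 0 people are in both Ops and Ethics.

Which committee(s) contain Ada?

Ada: Ethics, Research

From (1): Kiri ∈ Ethics.
(3): Ada matches Kiri: Ada ∈ Ethics.
Suppose Ada ∈ Ops: no assignment then satisfies all the clues, so Ada ∉ Ops.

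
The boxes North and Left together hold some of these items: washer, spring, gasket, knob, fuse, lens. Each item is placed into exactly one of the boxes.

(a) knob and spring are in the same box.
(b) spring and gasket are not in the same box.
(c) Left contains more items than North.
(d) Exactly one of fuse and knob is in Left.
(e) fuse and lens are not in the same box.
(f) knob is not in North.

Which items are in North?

North = {fuse, gasket}

From (f): knob ∉ North.
(a): spring matches knob: spring ∉ North.
Only one box left: spring ∈ Left.
Only one box left: knob ∈ Left.
(b): gasket ∉ Left.
(d) (exactly one): fuse ∉ Left.
Only one box left: gasket ∈ North.
Only one box left: fuse ∈ North.
(e): lens ∉ North.
Only one box left: lens ∈ Left.
Suppose washer ∈ North: no assignment then satisfies all the clues, so washer ∉ North.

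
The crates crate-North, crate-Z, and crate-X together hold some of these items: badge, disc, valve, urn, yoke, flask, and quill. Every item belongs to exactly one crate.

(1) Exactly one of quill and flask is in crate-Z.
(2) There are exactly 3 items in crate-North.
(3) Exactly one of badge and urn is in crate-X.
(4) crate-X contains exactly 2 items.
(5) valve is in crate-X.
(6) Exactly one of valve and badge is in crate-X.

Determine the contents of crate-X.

crate-X = {urn, valve}

From (5): valve ∈ crate-X.
(6) (exactly one): badge ∉ crate-X.
(3) (exactly one): urn ∈ crate-X.
(4): crate-X already has 2, so the rest are out.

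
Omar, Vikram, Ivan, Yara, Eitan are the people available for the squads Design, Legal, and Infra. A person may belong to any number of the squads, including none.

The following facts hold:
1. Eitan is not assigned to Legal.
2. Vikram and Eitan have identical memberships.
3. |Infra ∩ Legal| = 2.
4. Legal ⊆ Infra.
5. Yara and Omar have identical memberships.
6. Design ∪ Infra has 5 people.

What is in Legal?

Legal = {Omar, Yara}

From (1): Eitan ∉ Legal.
(2): Vikram matches Eitan: Vikram ∉ Legal.
Suppose Omar ∉ Legal: no assignment then satisfies all the clues, so Omar ∈ Legal.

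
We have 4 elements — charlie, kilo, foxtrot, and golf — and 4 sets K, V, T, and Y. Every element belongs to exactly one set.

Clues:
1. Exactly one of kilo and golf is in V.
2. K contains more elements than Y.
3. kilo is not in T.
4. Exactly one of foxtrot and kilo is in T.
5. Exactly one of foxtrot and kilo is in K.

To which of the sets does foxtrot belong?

foxtrot: T

From (3): kilo ∉ T.
(4) (exactly one): foxtrot ∈ T.
(5) (exactly one): kilo ∈ K.
(1) (exactly one): golf ∈ V.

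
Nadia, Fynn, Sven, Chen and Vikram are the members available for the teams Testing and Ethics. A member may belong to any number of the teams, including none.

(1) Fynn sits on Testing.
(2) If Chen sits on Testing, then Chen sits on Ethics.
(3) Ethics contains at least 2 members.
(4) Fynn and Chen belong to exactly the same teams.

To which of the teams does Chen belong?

From (1): Fynn ∈ Testing.
(4): Chen matches Fynn: Chen ∈ Testing.
(2): Chen ∈ Ethics.
(4): Fynn matches Chen: Fynn ∈ Ethics.

Chen: Ethics, Testing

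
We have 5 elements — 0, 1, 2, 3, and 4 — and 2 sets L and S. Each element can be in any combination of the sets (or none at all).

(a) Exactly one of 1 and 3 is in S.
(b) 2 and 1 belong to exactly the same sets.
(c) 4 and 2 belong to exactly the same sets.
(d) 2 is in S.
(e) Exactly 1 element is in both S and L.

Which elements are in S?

From (d): 2 ∈ S.
(b): 1 matches 2: 1 ∈ S.
(c): 4 matches 2: 4 ∈ S.
(a) (exactly one): 3 ∉ S.
Suppose 0 ∉ S: no assignment then satisfies all the clues, so 0 ∈ S.

S = {0, 1, 2, 4}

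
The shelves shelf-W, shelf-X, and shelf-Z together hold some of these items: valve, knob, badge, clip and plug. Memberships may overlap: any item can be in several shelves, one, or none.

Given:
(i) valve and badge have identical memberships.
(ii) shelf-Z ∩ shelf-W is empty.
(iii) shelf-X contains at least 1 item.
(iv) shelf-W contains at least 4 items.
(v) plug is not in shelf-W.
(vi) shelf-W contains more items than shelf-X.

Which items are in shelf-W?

From (v): plug ∉ shelf-W.
(iv): only 4 candidates remain for shelf-W, so all are in.
(ii) (disjoint): valve ∉ shelf-Z.
(ii) (disjoint): knob ∉ shelf-Z.
(ii) (disjoint): badge ∉ shelf-Z.
(ii) (disjoint): clip ∉ shelf-Z.

shelf-W = {badge, clip, knob, valve}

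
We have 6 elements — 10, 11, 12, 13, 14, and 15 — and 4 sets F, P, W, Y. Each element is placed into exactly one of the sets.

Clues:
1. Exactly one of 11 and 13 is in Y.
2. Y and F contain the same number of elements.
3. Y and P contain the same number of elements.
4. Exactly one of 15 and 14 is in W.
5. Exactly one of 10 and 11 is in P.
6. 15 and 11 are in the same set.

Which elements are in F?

F = {14}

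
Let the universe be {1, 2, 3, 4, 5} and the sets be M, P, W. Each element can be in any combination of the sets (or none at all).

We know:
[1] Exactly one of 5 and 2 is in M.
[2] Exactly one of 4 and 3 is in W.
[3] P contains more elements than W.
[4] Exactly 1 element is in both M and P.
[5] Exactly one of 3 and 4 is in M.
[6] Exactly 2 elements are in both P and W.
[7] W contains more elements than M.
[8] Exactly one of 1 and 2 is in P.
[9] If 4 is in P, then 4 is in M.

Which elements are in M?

M = {2, 4}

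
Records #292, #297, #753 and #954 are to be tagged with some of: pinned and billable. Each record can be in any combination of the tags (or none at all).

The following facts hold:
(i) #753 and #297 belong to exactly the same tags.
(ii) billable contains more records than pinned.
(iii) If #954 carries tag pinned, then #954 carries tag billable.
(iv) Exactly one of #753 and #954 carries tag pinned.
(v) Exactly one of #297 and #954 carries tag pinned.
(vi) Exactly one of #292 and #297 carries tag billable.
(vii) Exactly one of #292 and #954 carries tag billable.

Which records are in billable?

billable = {#297, #753, #954}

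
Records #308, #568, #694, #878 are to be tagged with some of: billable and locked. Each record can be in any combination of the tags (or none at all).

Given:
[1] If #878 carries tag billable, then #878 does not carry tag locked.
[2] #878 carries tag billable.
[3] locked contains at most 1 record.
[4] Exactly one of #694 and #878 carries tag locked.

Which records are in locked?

locked = {#694}

From (2): #878 ∈ billable.
(1): #878 ∉ locked.
(4) (exactly one): #694 ∈ locked.
(3): locked already has 1, so the rest are out.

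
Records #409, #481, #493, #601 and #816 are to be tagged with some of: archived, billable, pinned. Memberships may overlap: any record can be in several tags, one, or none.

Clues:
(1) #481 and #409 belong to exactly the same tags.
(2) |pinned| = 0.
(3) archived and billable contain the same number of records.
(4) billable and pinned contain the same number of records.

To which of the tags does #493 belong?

#493: none

(2): pinned already has 0, so the rest are out.
Suppose #493 ∈ archived: no assignment then satisfies all the clues, so #493 ∉ archived.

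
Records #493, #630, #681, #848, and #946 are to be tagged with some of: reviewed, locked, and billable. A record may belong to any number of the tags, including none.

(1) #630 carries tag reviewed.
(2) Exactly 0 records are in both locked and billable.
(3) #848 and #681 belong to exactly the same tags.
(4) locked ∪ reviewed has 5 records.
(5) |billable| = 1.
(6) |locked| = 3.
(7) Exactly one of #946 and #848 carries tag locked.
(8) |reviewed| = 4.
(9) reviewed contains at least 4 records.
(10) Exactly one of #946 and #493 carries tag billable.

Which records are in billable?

billable = {#946}

From (1): #630 ∈ reviewed.
Suppose #493 ∈ billable: no assignment then satisfies all the clues, so #493 ∉ billable.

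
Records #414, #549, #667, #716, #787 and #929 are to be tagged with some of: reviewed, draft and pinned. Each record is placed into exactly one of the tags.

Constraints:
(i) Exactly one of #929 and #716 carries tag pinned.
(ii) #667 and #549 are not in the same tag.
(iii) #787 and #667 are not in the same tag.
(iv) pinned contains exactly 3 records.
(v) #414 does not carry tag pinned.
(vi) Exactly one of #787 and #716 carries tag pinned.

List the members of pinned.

From (v): #414 ∉ pinned.
Suppose #549 ∉ pinned: no assignment then satisfies all the clues, so #549 ∈ pinned.

pinned = {#549, #787, #929}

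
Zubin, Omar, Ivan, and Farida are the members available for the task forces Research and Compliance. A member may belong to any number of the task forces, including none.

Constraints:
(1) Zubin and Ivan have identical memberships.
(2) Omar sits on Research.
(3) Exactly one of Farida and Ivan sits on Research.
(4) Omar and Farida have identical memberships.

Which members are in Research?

From (2): Omar ∈ Research.
(4): Farida matches Omar: Farida ∈ Research.
(3) (exactly one): Ivan ∉ Research.
(1): Zubin matches Ivan: Zubin ∉ Research.

Research = {Farida, Omar}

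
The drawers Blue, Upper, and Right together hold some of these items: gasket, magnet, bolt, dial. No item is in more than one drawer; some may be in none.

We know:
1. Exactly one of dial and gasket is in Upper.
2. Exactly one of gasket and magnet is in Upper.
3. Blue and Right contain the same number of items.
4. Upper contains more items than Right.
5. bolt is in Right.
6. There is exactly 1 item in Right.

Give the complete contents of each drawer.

Blue = {gasket}; Upper = {dial, magnet}; Right = {bolt}

From (5): bolt ∈ Right.
(6): Right already has 1, so the rest are out.
Suppose gasket ∉ Blue: no assignment then satisfies all the clues, so gasket ∈ Blue.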